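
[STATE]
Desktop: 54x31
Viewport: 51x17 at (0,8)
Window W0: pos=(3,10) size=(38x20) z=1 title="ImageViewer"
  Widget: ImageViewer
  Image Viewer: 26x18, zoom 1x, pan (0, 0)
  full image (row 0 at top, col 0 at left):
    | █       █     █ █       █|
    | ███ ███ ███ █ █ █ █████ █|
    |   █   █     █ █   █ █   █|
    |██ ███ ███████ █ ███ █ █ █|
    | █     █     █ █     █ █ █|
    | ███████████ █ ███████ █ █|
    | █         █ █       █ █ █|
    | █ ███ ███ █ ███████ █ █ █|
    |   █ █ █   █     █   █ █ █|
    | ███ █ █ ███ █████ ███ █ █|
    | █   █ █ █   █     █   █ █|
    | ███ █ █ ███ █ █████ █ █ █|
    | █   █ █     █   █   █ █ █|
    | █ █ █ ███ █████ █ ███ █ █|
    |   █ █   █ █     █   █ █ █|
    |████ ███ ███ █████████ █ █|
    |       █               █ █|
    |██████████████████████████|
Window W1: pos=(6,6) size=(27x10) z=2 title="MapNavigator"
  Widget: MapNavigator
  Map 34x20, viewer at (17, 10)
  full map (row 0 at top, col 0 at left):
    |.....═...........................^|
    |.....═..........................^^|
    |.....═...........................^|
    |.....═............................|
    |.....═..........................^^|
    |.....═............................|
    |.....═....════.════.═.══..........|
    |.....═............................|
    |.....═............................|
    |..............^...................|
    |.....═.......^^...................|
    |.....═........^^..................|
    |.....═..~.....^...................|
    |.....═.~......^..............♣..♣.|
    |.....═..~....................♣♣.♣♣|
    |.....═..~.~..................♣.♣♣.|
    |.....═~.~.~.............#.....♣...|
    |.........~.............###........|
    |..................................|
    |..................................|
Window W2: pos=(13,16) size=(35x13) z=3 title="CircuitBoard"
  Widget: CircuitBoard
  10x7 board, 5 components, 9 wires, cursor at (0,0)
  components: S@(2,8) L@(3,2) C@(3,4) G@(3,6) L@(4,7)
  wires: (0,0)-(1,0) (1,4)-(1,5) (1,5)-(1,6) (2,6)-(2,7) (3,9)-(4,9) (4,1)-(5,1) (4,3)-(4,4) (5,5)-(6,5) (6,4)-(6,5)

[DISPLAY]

      ┠─────────────────────────┨                  
      ┃═........................┃                  
   ┏━━┃═........................┃━━━━━━━┓          
   ┃ I┃.........^...............┃       ┃          
   ┠──┃═.......^^..@............┃───────┨          
   ┃ █┃═........^^..............┃       ┃          
   ┃ █┃═..~.....^...............┃       ┃          
   ┃  ┗━━━━━━━━━━━━━━━━━━━━━━━━━┛       ┃          
   ┃██ ███ ██┏━━━━━━━━━━━━━━━━━━━━━━━━━━━━━━━━━┓   
   ┃ █     █ ┃ CircuitBoard                    ┃   
   ┃ ████████┠─────────────────────────────────┨   
   ┃ █       ┃   0 1 2 3 4 5 6 7 8 9           ┃   
   ┃ █ ███ ██┃0  [.]                           ┃   
   ┃   █ █ █ ┃    │                            ┃   
   ┃ ███ █ █ ┃1   ·               · ─ · ─ ·    ┃   
   ┃ █   █ █ ┃                                 ┃   
   ┃ ███ █ █ ┃2                           · ─ ·┃   


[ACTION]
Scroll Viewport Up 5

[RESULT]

                                                   
                                                   
                                                   
      ┏━━━━━━━━━━━━━━━━━━━━━━━━━┓                  
      ┃ MapNavigator            ┃                  
      ┠─────────────────────────┨                  
      ┃═........................┃                  
   ┏━━┃═........................┃━━━━━━━┓          
   ┃ I┃.........^...............┃       ┃          
   ┠──┃═.......^^..@............┃───────┨          
   ┃ █┃═........^^..............┃       ┃          
   ┃ █┃═..~.....^...............┃       ┃          
   ┃  ┗━━━━━━━━━━━━━━━━━━━━━━━━━┛       ┃          
   ┃██ ███ ██┏━━━━━━━━━━━━━━━━━━━━━━━━━━━━━━━━━┓   
   ┃ █     █ ┃ CircuitBoard                    ┃   
   ┃ ████████┠─────────────────────────────────┨   
   ┃ █       ┃   0 1 2 3 4 5 6 7 8 9           ┃   


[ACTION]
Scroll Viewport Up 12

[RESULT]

                                                   
                                                   
                                                   
                                                   
                                                   
                                                   
      ┏━━━━━━━━━━━━━━━━━━━━━━━━━┓                  
      ┃ MapNavigator            ┃                  
      ┠─────────────────────────┨                  
      ┃═........................┃                  
   ┏━━┃═........................┃━━━━━━━┓          
   ┃ I┃.........^...............┃       ┃          
   ┠──┃═.......^^..@............┃───────┨          
   ┃ █┃═........^^..............┃       ┃          
   ┃ █┃═..~.....^...............┃       ┃          
   ┃  ┗━━━━━━━━━━━━━━━━━━━━━━━━━┛       ┃          
   ┃██ ███ ██┏━━━━━━━━━━━━━━━━━━━━━━━━━━━━━━━━━┓   


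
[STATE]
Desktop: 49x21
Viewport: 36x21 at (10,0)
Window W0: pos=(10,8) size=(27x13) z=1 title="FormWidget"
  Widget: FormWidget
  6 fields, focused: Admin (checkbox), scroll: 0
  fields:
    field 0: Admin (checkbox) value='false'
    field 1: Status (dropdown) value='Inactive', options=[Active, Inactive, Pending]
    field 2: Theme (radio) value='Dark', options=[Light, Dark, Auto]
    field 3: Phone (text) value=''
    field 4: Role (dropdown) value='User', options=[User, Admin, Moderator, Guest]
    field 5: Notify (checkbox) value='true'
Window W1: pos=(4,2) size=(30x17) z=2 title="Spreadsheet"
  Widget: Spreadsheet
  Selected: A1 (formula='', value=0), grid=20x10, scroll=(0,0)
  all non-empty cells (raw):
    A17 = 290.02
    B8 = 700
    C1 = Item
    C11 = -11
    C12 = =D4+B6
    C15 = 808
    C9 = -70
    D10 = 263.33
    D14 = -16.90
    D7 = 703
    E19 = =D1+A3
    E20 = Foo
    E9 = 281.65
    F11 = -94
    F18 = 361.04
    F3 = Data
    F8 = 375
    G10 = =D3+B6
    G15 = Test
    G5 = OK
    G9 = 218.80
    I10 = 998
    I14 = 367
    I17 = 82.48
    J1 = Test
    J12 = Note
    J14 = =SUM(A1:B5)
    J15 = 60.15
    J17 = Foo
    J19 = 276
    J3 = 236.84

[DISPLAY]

                                    
                                    
━━━━━━━━━━━━━━━━━━━━━━━┓            
adsheet                ┃            
───────────────────────┨            
                       ┃            
  A       B       C    ┃            
-----------------------┃            
    [0]       0Item    ┃━━┓         
      0       0       0┃  ┃         
      0       0       0┃──┨         
      0       0       0┃  ┃         
      0       0       0┃▼]┃         
      0       0       0┃  ┃         
      0       0       0┃ ]┃         
      0     700       0┃▼]┃         
      0       0     -70┃  ┃         
      0       0       0┃  ┃         
━━━━━━━━━━━━━━━━━━━━━━━┛  ┃         
┃                         ┃         
┗━━━━━━━━━━━━━━━━━━━━━━━━━┛         


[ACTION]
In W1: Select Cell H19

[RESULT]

                                    
                                    
━━━━━━━━━━━━━━━━━━━━━━━┓            
adsheet                ┃            
───────────────────────┨            
                       ┃            
  A       B       C    ┃            
-----------------------┃            
      0       0Item    ┃━━┓         
      0       0       0┃  ┃         
      0       0       0┃──┨         
      0       0       0┃  ┃         
      0       0       0┃▼]┃         
      0       0       0┃  ┃         
      0       0       0┃ ]┃         
      0     700       0┃▼]┃         
      0       0     -70┃  ┃         
      0       0       0┃  ┃         
━━━━━━━━━━━━━━━━━━━━━━━┛  ┃         
┃                         ┃         
┗━━━━━━━━━━━━━━━━━━━━━━━━━┛         


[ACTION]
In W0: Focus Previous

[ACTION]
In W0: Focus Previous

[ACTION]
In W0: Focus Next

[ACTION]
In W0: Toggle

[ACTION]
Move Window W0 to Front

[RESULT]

                                    
                                    
━━━━━━━━━━━━━━━━━━━━━━━┓            
adsheet                ┃            
───────────────────────┨            
                       ┃            
  A       B       C    ┃            
-----------------------┃            
┏━━━━━━━━━━━━━━━━━━━━━━━━━┓         
┃ FormWidget              ┃         
┠─────────────────────────┨         
┃  Admin:      [ ]        ┃         
┃  Status:     [Inactive▼]┃         
┃  Theme:      ( ) Light  ┃         
┃  Phone:      [         ]┃         
┃  Role:       [User    ▼]┃         
┃> Notify:     [ ]        ┃         
┃                         ┃         
┃                         ┃         
┃                         ┃         
┗━━━━━━━━━━━━━━━━━━━━━━━━━┛         


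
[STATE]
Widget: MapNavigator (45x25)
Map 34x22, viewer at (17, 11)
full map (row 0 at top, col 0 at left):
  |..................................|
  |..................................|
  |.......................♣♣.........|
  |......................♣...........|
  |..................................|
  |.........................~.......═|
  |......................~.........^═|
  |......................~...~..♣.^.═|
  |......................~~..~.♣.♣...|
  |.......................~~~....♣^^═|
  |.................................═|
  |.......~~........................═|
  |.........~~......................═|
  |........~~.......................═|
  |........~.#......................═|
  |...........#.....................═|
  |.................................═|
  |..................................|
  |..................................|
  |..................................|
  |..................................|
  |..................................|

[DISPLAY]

                                             
     ..................................      
     ..................................      
     .......................♣♣.........      
     ......................♣...........      
     ..................................      
     .........................~.......═      
     ......................~.........^═      
     ......................~...~..♣.^.═      
     ......................~~..~.♣.♣...      
     .......................~~~....♣^^═      
     .................................═      
     .......~~........@...............═      
     .........~~......................═      
     ........~~.......................═      
     ........~.#......................═      
     ...........#.....................═      
     .................................═      
     ..................................      
     ..................................      
     ..................................      
     ..................................      
     ..................................      
                                             
                                             


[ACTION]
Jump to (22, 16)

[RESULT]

..................................           
.........................~.......═           
......................~.........^═           
......................~...~..♣.^.═           
......................~~..~.♣.♣...           
.......................~~~....♣^^═           
.................................═           
.......~~........................═           
.........~~......................═           
........~~.......................═           
........~.#......................═           
...........#.....................═           
......................@..........═           
..................................           
..................................           
..................................           
..................................           
..................................           
                                             
                                             
                                             
                                             
                                             
                                             
                                             


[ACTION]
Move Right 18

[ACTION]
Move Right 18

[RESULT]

.......................                      
..............~.......═                      
...........~.........^═                      
...........~...~..♣.^.═                      
...........~~..~.♣.♣...                      
............~~~....♣^^═                      
......................═                      
......................═                      
......................═                      
......................═                      
......................═                      
#.....................═                      
......................@                      
.......................                      
.......................                      
.......................                      
.......................                      
.......................                      
                                             
                                             
                                             
                                             
                                             
                                             
                                             


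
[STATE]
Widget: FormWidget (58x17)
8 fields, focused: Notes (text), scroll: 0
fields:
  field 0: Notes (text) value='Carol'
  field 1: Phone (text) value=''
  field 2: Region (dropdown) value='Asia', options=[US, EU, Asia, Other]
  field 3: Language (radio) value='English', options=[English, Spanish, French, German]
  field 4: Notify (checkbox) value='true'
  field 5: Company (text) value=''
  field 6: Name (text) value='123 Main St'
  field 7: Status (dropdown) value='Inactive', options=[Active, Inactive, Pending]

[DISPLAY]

> Notes:      [Carol                                     ]
  Phone:      [                                          ]
  Region:     [Asia                                     ▼]
  Language:   (●) English  ( ) Spanish  ( ) French  ( ) Ge
  Notify:     [x]                                         
  Company:    [                                          ]
  Name:       [123 Main St                               ]
  Status:     [Inactive                                 ▼]
                                                          
                                                          
                                                          
                                                          
                                                          
                                                          
                                                          
                                                          
                                                          


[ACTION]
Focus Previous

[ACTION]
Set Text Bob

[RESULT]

  Notes:      [Carol                                     ]
  Phone:      [                                          ]
  Region:     [Asia                                     ▼]
  Language:   (●) English  ( ) Spanish  ( ) French  ( ) Ge
  Notify:     [x]                                         
  Company:    [                                          ]
  Name:       [123 Main St                               ]
> Status:     [Inactive                                 ▼]
                                                          
                                                          
                                                          
                                                          
                                                          
                                                          
                                                          
                                                          
                                                          


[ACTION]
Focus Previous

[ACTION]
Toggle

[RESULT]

  Notes:      [Carol                                     ]
  Phone:      [                                          ]
  Region:     [Asia                                     ▼]
  Language:   (●) English  ( ) Spanish  ( ) French  ( ) Ge
  Notify:     [x]                                         
  Company:    [                                          ]
> Name:       [123 Main St                               ]
  Status:     [Inactive                                 ▼]
                                                          
                                                          
                                                          
                                                          
                                                          
                                                          
                                                          
                                                          
                                                          


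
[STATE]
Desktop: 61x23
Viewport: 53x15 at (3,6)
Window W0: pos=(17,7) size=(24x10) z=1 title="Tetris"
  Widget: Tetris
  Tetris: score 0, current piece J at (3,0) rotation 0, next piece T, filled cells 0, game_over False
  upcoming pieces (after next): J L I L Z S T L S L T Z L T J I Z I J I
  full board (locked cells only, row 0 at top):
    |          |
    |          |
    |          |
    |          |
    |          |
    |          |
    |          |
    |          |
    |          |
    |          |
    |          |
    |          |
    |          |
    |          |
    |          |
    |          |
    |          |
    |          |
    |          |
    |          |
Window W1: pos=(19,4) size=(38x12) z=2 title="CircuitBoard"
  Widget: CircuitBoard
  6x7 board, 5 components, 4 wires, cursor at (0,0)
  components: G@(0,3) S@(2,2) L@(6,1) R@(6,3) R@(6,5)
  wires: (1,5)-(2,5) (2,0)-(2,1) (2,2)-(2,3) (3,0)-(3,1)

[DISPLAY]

                ┠────────────────────────────────────
              ┏━┃   0 1 2 3 4 5                      
              ┃ ┃0  [.]          G                   
              ┠─┃                                    
              ┃ ┃1                       ·           
              ┃ ┃                        │           
              ┃ ┃2   · ─ ·   S ─ ·       ·           
              ┃ ┃                                    
              ┃ ┃3   · ─ ·                           
              ┃ ┗━━━━━━━━━━━━━━━━━━━━━━━━━━━━━━━━━━━━
              ┗━━━━━━━━━━━━━━━━━━━━━━┛               
                                                     
                                                     
                                                     
                                                     


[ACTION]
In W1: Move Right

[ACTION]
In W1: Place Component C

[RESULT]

                ┠────────────────────────────────────
              ┏━┃   0 1 2 3 4 5                      
              ┃ ┃0      [C]      G                   
              ┠─┃                                    
              ┃ ┃1                       ·           
              ┃ ┃                        │           
              ┃ ┃2   · ─ ·   S ─ ·       ·           
              ┃ ┃                                    
              ┃ ┃3   · ─ ·                           
              ┃ ┗━━━━━━━━━━━━━━━━━━━━━━━━━━━━━━━━━━━━
              ┗━━━━━━━━━━━━━━━━━━━━━━┛               
                                                     
                                                     
                                                     
                                                     


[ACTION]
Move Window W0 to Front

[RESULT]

                ┠────────────────────────────────────
              ┏━━━━━━━━━━━━━━━━━━━━━━┓               
              ┃ Tetris               ┃               
              ┠──────────────────────┨               
              ┃          │Next:      ┃   ·           
              ┃          │ ▒         ┃   │           
              ┃          │▒▒▒        ┃   ·           
              ┃          │           ┃               
              ┃          │           ┃               
              ┃          │           ┃━━━━━━━━━━━━━━━
              ┗━━━━━━━━━━━━━━━━━━━━━━┛               
                                                     
                                                     
                                                     
                                                     


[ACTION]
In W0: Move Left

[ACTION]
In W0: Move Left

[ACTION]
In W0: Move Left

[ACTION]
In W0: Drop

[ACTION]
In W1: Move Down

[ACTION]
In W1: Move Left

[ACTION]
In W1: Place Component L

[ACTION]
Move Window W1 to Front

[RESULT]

                ┠────────────────────────────────────
              ┏━┃   0 1 2 3 4 5                      
              ┃ ┃0       C       G                   
              ┠─┃                                    
              ┃ ┃1  [L]                  ·           
              ┃ ┃                        │           
              ┃ ┃2   · ─ ·   S ─ ·       ·           
              ┃ ┃                                    
              ┃ ┃3   · ─ ·                           
              ┃ ┗━━━━━━━━━━━━━━━━━━━━━━━━━━━━━━━━━━━━
              ┗━━━━━━━━━━━━━━━━━━━━━━┛               
                                                     
                                                     
                                                     
                                                     


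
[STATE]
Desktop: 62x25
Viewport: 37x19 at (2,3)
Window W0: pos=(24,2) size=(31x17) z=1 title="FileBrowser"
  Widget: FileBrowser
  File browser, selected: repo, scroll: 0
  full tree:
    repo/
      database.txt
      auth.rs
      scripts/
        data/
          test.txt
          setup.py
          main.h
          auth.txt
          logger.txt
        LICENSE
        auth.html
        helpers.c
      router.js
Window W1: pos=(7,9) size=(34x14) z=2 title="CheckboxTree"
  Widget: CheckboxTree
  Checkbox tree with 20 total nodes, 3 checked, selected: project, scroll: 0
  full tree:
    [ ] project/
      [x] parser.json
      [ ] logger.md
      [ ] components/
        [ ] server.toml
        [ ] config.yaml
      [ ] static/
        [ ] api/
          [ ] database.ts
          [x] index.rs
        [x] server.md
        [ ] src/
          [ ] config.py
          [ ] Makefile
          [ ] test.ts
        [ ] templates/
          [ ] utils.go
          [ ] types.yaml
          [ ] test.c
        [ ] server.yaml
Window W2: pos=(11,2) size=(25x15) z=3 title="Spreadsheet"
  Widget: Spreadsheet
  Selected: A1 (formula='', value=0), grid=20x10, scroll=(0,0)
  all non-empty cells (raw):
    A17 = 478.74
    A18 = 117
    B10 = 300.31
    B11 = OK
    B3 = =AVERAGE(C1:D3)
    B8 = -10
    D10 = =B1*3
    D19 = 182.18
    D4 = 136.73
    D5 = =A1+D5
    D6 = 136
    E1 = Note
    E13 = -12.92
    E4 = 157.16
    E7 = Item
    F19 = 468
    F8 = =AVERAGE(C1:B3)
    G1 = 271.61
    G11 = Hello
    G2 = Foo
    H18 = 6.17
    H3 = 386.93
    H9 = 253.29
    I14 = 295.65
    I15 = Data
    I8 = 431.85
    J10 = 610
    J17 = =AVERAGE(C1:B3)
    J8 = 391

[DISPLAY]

         ┃ Spreadsheet           ┃r  
         ┠───────────────────────┨───
         ┃A1:                    ┃   
         ┃       A       B       ┃e.t
         ┃-----------------------┃   
         ┃  1      [0]       0   ┃ipt
     ┏━━━┃  2        0       0   ┃━━━
     ┃ Ch┃  3        0       0   ┃   
     ┠───┃  4        0       0   ┃───
     ┃>[-┃  5        0       0   ┃   
     ┃   ┃  6        0       0   ┃   
     ┃   ┃  7        0       0   ┃   
     ┃   ┃  8        0     -10   ┃   
     ┃   ┗━━━━━━━━━━━━━━━━━━━━━━━┛   
     ┃     [ ] config.yaml           
     ┃   [-] static/                 
     ┃     [-] api/                  
     ┃       [ ] database.ts         
     ┃       [x] index.rs            


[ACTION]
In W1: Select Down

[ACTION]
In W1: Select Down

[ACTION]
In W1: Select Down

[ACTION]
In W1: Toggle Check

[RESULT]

         ┃ Spreadsheet           ┃r  
         ┠───────────────────────┨───
         ┃A1:                    ┃   
         ┃       A       B       ┃e.t
         ┃-----------------------┃   
         ┃  1      [0]       0   ┃ipt
     ┏━━━┃  2        0       0   ┃━━━
     ┃ Ch┃  3        0       0   ┃   
     ┠───┃  4        0       0   ┃───
     ┃ [-┃  5        0       0   ┃   
     ┃   ┃  6        0       0   ┃   
     ┃   ┃  7        0       0   ┃   
     ┃>  ┃  8        0     -10   ┃   
     ┃   ┗━━━━━━━━━━━━━━━━━━━━━━━┛   
     ┃     [x] config.yaml           
     ┃   [-] static/                 
     ┃     [-] api/                  
     ┃       [ ] database.ts         
     ┃       [x] index.rs            


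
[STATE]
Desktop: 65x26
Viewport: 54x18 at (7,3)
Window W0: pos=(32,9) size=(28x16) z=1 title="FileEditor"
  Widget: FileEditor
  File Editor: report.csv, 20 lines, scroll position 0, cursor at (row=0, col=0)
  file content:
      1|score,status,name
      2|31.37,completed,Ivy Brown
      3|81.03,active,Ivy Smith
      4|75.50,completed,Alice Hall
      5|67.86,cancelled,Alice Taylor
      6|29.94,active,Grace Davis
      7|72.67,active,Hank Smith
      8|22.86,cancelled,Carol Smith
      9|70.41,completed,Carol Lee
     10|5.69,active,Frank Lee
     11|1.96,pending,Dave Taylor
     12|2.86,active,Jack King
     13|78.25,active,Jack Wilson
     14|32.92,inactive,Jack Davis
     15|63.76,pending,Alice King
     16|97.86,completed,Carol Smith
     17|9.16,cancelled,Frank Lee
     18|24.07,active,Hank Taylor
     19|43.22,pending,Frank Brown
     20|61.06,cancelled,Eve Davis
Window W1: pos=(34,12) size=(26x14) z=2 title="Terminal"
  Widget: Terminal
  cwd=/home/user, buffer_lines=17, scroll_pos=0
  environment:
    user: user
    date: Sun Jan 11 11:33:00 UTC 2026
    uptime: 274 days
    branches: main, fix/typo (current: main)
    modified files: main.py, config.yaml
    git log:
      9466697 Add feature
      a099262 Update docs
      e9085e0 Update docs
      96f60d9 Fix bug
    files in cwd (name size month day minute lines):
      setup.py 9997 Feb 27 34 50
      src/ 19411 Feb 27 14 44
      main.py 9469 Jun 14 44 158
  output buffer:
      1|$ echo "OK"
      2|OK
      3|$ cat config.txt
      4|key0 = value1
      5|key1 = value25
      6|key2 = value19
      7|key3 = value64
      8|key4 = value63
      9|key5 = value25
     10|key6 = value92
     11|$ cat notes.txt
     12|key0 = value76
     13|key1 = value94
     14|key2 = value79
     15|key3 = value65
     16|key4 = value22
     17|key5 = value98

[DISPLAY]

                                                      
                                                      
                                                      
                                                      
                                                      
                                                      
                         ┏━━━━━━━━━━━━━━━━━━━━━━━━━━┓ 
                         ┃ FileEditor               ┃ 
                         ┠──────────────────────────┨ 
                         ┃█┏━━━━━━━━━━━━━━━━━━━━━━━━┓ 
                         ┃3┃ Terminal               ┃ 
                         ┃8┠────────────────────────┨ 
                         ┃7┃$ echo "OK"             ┃ 
                         ┃6┃OK                      ┃ 
                         ┃2┃$ cat config.txt        ┃ 
                         ┃7┃key0 = value1           ┃ 
                         ┃2┃key1 = value25          ┃ 
                         ┃7┃key2 = value19          ┃ 


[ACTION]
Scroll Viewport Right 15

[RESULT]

                                                      
                                                      
                                                      
                                                      
                                                      
                                                      
                     ┏━━━━━━━━━━━━━━━━━━━━━━━━━━┓     
                     ┃ FileEditor               ┃     
                     ┠──────────────────────────┨     
                     ┃█┏━━━━━━━━━━━━━━━━━━━━━━━━┓     
                     ┃3┃ Terminal               ┃     
                     ┃8┠────────────────────────┨     
                     ┃7┃$ echo "OK"             ┃     
                     ┃6┃OK                      ┃     
                     ┃2┃$ cat config.txt        ┃     
                     ┃7┃key0 = value1           ┃     
                     ┃2┃key1 = value25          ┃     
                     ┃7┃key2 = value19          ┃     


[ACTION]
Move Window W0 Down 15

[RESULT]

                                                      
                                                      
                                                      
                                                      
                                                      
                                                      
                                                      
                     ┏━━━━━━━━━━━━━━━━━━━━━━━━━━┓     
                     ┃ FileEditor               ┃     
                     ┠─┏━━━━━━━━━━━━━━━━━━━━━━━━┓     
                     ┃█┃ Terminal               ┃     
                     ┃3┠────────────────────────┨     
                     ┃8┃$ echo "OK"             ┃     
                     ┃7┃OK                      ┃     
                     ┃6┃$ cat config.txt        ┃     
                     ┃2┃key0 = value1           ┃     
                     ┃7┃key1 = value25          ┃     
                     ┃2┃key2 = value19          ┃     


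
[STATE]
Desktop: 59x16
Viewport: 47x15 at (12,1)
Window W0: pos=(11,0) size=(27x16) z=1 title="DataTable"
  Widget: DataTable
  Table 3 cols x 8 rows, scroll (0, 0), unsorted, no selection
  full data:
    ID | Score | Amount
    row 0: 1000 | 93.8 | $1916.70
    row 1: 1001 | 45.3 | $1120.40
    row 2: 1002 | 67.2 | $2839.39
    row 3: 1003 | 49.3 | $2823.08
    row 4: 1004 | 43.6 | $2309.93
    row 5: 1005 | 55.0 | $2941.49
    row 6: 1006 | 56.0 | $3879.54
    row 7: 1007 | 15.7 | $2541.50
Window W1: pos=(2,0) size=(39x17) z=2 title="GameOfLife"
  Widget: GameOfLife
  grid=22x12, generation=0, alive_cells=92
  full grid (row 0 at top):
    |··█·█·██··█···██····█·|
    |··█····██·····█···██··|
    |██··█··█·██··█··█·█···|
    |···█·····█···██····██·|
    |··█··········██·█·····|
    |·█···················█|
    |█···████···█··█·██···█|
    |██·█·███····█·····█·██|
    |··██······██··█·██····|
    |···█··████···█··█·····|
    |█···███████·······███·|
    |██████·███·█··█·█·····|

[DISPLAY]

fe                          ┃                  
────────────────────────────┨                  
                            ┃                  
·█···██····█·               ┃                  
·····█···██··               ┃                  
██··█··█·█···               ┃                  
█···██····██·               ┃                  
····██·█·····               ┃                  
············█               ┃                  
··█··█·██···█               ┃                  
···█·····█·██               ┃                  
·██··█·██····               ┃                  
█···█··█·····               ┃                  
██·······███·               ┃                  
█·█··█·█·····               ┃                  


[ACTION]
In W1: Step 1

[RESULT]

fe                          ┃                  
────────────────────────────┨                  
                            ┃                  
·····██···█··               ┃                  
·█··██··███··               ┃                  
██··█·█·██·█·               ┃                  
██·█····█·█··               ┃                  
····███····█·               ┃                  
····██·██····               ┃                  
········█···█               ┃                  
·█·██····█·██               ┃                  
█████·███····               ┃                  
··█···██·██··               ┃                  
······█·█·█··               ┃                  
··········█··               ┃                  


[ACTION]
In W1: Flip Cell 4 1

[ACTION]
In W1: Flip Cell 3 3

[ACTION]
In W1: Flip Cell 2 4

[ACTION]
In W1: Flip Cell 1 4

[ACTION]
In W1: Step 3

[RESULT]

fe                          ┃                  
────────────────────────────┨                  
                            ┃                  
·············               ┃                  
······█···███               ┃                  
██··███·██··█               ┃                  
···█···██···█               ┃                  
██·█··█···█··               ┃                  
·█·······██··               ┃                  
·█·█·█···█·█·               ┃                  
·█·█··█······               ┃                  
·████·█··█·█·               ┃                  
····█····█··█               ┃                  
········█··█·               ┃                  
·········███·               ┃                  


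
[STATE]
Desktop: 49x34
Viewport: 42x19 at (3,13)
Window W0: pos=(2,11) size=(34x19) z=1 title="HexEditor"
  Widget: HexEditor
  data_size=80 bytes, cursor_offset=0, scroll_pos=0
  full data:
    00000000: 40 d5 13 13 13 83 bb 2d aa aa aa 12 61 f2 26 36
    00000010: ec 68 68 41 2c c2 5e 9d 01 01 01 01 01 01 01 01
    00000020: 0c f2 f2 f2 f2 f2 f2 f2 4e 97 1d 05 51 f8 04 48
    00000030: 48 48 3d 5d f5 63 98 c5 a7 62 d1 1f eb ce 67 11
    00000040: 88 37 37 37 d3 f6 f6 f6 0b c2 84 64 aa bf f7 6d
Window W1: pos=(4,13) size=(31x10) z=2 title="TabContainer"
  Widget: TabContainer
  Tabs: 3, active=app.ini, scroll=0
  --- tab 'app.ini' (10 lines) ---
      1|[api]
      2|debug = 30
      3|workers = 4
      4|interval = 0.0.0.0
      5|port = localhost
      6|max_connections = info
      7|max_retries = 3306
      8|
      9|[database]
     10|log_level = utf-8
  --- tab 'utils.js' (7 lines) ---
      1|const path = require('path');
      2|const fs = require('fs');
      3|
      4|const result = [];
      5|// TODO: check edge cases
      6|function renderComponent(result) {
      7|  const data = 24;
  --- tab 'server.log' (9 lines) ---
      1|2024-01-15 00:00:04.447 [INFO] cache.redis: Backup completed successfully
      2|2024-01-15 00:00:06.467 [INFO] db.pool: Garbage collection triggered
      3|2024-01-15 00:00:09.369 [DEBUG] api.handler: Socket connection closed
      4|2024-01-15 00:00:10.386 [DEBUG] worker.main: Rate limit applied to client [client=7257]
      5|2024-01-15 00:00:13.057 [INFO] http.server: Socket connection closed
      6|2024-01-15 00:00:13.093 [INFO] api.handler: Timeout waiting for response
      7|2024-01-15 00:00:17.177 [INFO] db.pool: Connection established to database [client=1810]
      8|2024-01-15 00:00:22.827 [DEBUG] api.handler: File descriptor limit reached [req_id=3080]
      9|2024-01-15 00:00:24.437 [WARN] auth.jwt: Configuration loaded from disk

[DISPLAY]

─┏━━━━━━━━━━━━━━━━━━━━━━━━━━━━━┓┨         
0┃ TabContainer                ┃┃         
0┠─────────────────────────────┨┃         
0┃[app.ini]│ utils.js │ server.┃┃         
0┃─────────────────────────────┃┃         
0┃[api]                        ┃┃         
 ┃debug = 30                   ┃┃         
 ┃workers = 4                  ┃┃         
 ┃interval = 0.0.0.0           ┃┃         
 ┗━━━━━━━━━━━━━━━━━━━━━━━━━━━━━┛┃         
                                ┃         
                                ┃         
                                ┃         
                                ┃         
                                ┃         
                                ┃         
━━━━━━━━━━━━━━━━━━━━━━━━━━━━━━━━┛         
                                          
                                          


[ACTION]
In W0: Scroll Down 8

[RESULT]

─┏━━━━━━━━━━━━━━━━━━━━━━━━━━━━━┓┨         
0┃ TabContainer                ┃┃         
 ┠─────────────────────────────┨┃         
 ┃[app.ini]│ utils.js │ server.┃┃         
 ┃─────────────────────────────┃┃         
 ┃[api]                        ┃┃         
 ┃debug = 30                   ┃┃         
 ┃workers = 4                  ┃┃         
 ┃interval = 0.0.0.0           ┃┃         
 ┗━━━━━━━━━━━━━━━━━━━━━━━━━━━━━┛┃         
                                ┃         
                                ┃         
                                ┃         
                                ┃         
                                ┃         
                                ┃         
━━━━━━━━━━━━━━━━━━━━━━━━━━━━━━━━┛         
                                          
                                          


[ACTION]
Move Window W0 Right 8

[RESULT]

 ┏━━━━━━━━━━━━━━━━━━━━━━━━━━━━━┓────────┨ 
 ┃ TabContainer                ┃ f6 f6 f┃ 
 ┠─────────────────────────────┨        ┃ 
 ┃[app.ini]│ utils.js │ server.┃        ┃ 
 ┃─────────────────────────────┃        ┃ 
 ┃[api]                        ┃        ┃ 
 ┃debug = 30                   ┃        ┃ 
 ┃workers = 4                  ┃        ┃ 
 ┃interval = 0.0.0.0           ┃        ┃ 
 ┗━━━━━━━━━━━━━━━━━━━━━━━━━━━━━┛        ┃ 
       ┃                                ┃ 
       ┃                                ┃ 
       ┃                                ┃ 
       ┃                                ┃ 
       ┃                                ┃ 
       ┃                                ┃ 
       ┗━━━━━━━━━━━━━━━━━━━━━━━━━━━━━━━━┛ 
                                          
                                          
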